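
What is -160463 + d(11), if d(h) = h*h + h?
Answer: -160331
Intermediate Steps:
d(h) = h + h**2 (d(h) = h**2 + h = h + h**2)
-160463 + d(11) = -160463 + 11*(1 + 11) = -160463 + 11*12 = -160463 + 132 = -160331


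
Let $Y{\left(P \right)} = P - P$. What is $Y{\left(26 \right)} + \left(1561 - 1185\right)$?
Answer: $376$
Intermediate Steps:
$Y{\left(P \right)} = 0$
$Y{\left(26 \right)} + \left(1561 - 1185\right) = 0 + \left(1561 - 1185\right) = 0 + 376 = 376$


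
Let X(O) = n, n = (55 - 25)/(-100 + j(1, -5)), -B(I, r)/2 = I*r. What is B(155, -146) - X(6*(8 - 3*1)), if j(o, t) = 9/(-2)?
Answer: 9459400/209 ≈ 45260.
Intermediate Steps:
B(I, r) = -2*I*r
j(o, t) = -9/2 (j(o, t) = 9*(-1/2) = -9/2)
n = -60/209 (n = (55 - 25)/(-100 - 9/2) = 30/(-209/2) = 30*(-2/209) = -60/209 ≈ -0.28708)
X(O) = -60/209
B(155, -146) - X(6*(8 - 3*1)) = -2*155*(-146) - 1*(-60/209) = 45260 + 60/209 = 9459400/209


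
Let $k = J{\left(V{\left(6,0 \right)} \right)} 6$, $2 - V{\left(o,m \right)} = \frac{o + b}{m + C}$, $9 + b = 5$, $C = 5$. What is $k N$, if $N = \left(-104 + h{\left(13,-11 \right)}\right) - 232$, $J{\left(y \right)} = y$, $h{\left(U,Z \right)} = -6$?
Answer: $- \frac{16416}{5} \approx -3283.2$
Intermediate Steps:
$b = -4$ ($b = -9 + 5 = -4$)
$V{\left(o,m \right)} = 2 - \frac{-4 + o}{5 + m}$ ($V{\left(o,m \right)} = 2 - \frac{o - 4}{m + 5} = 2 - \frac{-4 + o}{5 + m}$)
$N = -342$ ($N = \left(-104 - 6\right) - 232 = -110 - 232 = -342$)
$k = \frac{48}{5}$ ($k = \frac{14 - 6 + 2 \cdot 0}{5 + 0} \cdot 6 = \frac{14 - 6 + 0}{5} \cdot 6 = \frac{1}{5} \cdot 8 \cdot 6 = \frac{8}{5} \cdot 6 = \frac{48}{5} \approx 9.6$)
$k N = \frac{48}{5} \left(-342\right) = - \frac{16416}{5}$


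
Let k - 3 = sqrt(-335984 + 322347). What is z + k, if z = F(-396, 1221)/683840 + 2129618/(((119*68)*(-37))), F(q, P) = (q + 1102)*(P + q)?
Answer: -16692420481/5118610784 + I*sqrt(13637) ≈ -3.2611 + 116.78*I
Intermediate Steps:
k = 3 + I*sqrt(13637) (k = 3 + sqrt(-335984 + 322347) = 3 + sqrt(-13637) = 3 + I*sqrt(13637) ≈ 3.0 + 116.78*I)
F(q, P) = (1102 + q)*(P + q)
z = -32048252833/5118610784 (z = ((-396)**2 + 1102*1221 + 1102*(-396) + 1221*(-396))/683840 + 2129618/(((119*68)*(-37))) = (156816 + 1345542 - 436392 - 483516)*(1/683840) + 2129618/((8092*(-37))) = 582450*(1/683840) + 2129618/(-299404) = 58245/68384 + 2129618*(-1/299404) = 58245/68384 - 1064809/149702 = -32048252833/5118610784 ≈ -6.2611)
z + k = -32048252833/5118610784 + (3 + I*sqrt(13637)) = -16692420481/5118610784 + I*sqrt(13637)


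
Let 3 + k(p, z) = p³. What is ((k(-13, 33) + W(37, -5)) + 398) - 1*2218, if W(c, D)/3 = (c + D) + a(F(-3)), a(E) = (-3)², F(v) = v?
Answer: -3897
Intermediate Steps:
a(E) = 9
W(c, D) = 27 + 3*D + 3*c (W(c, D) = 3*((c + D) + 9) = 3*((D + c) + 9) = 3*(9 + D + c) = 27 + 3*D + 3*c)
k(p, z) = -3 + p³
((k(-13, 33) + W(37, -5)) + 398) - 1*2218 = (((-3 + (-13)³) + (27 + 3*(-5) + 3*37)) + 398) - 1*2218 = (((-3 - 2197) + (27 - 15 + 111)) + 398) - 2218 = ((-2200 + 123) + 398) - 2218 = (-2077 + 398) - 2218 = -1679 - 2218 = -3897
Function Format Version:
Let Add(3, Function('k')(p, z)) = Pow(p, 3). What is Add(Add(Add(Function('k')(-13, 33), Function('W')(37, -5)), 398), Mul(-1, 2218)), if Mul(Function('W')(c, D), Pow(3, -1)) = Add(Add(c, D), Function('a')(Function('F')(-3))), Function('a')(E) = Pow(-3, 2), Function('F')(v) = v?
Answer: -3897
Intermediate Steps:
Function('a')(E) = 9
Function('W')(c, D) = Add(27, Mul(3, D), Mul(3, c)) (Function('W')(c, D) = Mul(3, Add(Add(c, D), 9)) = Mul(3, Add(Add(D, c), 9)) = Mul(3, Add(9, D, c)) = Add(27, Mul(3, D), Mul(3, c)))
Function('k')(p, z) = Add(-3, Pow(p, 3))
Add(Add(Add(Function('k')(-13, 33), Function('W')(37, -5)), 398), Mul(-1, 2218)) = Add(Add(Add(Add(-3, Pow(-13, 3)), Add(27, Mul(3, -5), Mul(3, 37))), 398), Mul(-1, 2218)) = Add(Add(Add(Add(-3, -2197), Add(27, -15, 111)), 398), -2218) = Add(Add(Add(-2200, 123), 398), -2218) = Add(Add(-2077, 398), -2218) = Add(-1679, -2218) = -3897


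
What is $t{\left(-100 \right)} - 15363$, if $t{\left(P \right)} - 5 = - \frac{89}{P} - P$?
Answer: $- \frac{1525711}{100} \approx -15257.0$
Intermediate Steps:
$t{\left(P \right)} = 5 - P - \frac{89}{P}$ ($t{\left(P \right)} = 5 - \left(P + \frac{89}{P}\right) = 5 - P - \frac{89}{P}$)
$t{\left(-100 \right)} - 15363 = \left(5 - -100 - \frac{89}{-100}\right) - 15363 = \left(5 + 100 - - \frac{89}{100}\right) - 15363 = \left(5 + 100 + \frac{89}{100}\right) - 15363 = \frac{10589}{100} - 15363 = - \frac{1525711}{100}$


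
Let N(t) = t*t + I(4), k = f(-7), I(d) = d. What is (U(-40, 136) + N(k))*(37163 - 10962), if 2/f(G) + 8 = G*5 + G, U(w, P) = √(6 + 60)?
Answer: 65528701/625 + 26201*√66 ≈ 3.1770e+5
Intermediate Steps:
U(w, P) = √66
f(G) = 2/(-8 + 6*G) (f(G) = 2/(-8 + (G*5 + G)) = 2/(-8 + (5*G + G)) = 2/(-8 + 6*G))
k = -1/25 (k = 1/(-4 + 3*(-7)) = 1/(-4 - 21) = 1/(-25) = -1/25 ≈ -0.040000)
N(t) = 4 + t² (N(t) = t*t + 4 = t² + 4 = 4 + t²)
(U(-40, 136) + N(k))*(37163 - 10962) = (√66 + (4 + (-1/25)²))*(37163 - 10962) = (√66 + (4 + 1/625))*26201 = (√66 + 2501/625)*26201 = (2501/625 + √66)*26201 = 65528701/625 + 26201*√66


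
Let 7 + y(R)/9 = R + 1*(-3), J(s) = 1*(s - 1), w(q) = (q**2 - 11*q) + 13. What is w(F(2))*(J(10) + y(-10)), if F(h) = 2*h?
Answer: 2565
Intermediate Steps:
w(q) = 13 + q**2 - 11*q
J(s) = -1 + s (J(s) = 1*(-1 + s) = -1 + s)
y(R) = -90 + 9*R (y(R) = -63 + 9*(R + 1*(-3)) = -63 + 9*(R - 3) = -63 + 9*(-3 + R) = -63 + (-27 + 9*R) = -90 + 9*R)
w(F(2))*(J(10) + y(-10)) = (13 + (2*2)**2 - 22*2)*((-1 + 10) + (-90 + 9*(-10))) = (13 + 4**2 - 11*4)*(9 + (-90 - 90)) = (13 + 16 - 44)*(9 - 180) = -15*(-171) = 2565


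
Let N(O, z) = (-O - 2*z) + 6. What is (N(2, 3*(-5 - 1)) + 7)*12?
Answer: 564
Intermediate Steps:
N(O, z) = 6 - O - 2*z
(N(2, 3*(-5 - 1)) + 7)*12 = ((6 - 1*2 - 6*(-5 - 1)) + 7)*12 = ((6 - 2 - 6*(-6)) + 7)*12 = ((6 - 2 - 2*(-18)) + 7)*12 = ((6 - 2 + 36) + 7)*12 = (40 + 7)*12 = 47*12 = 564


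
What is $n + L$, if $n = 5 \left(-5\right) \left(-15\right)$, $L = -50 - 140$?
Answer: $185$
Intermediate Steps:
$L = -190$ ($L = -50 - 140 = -190$)
$n = 375$ ($n = \left(-25\right) \left(-15\right) = 375$)
$n + L = 375 - 190 = 185$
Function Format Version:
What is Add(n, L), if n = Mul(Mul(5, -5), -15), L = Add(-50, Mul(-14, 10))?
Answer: 185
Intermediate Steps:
L = -190 (L = Add(-50, -140) = -190)
n = 375 (n = Mul(-25, -15) = 375)
Add(n, L) = Add(375, -190) = 185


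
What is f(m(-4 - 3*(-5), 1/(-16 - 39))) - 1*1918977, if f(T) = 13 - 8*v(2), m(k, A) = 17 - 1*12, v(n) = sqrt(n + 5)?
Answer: -1918964 - 8*sqrt(7) ≈ -1.9190e+6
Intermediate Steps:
v(n) = sqrt(5 + n)
m(k, A) = 5 (m(k, A) = 17 - 12 = 5)
f(T) = 13 - 8*sqrt(7) (f(T) = 13 - 8*sqrt(5 + 2) = 13 - 8*sqrt(7))
f(m(-4 - 3*(-5), 1/(-16 - 39))) - 1*1918977 = (13 - 8*sqrt(7)) - 1*1918977 = (13 - 8*sqrt(7)) - 1918977 = -1918964 - 8*sqrt(7)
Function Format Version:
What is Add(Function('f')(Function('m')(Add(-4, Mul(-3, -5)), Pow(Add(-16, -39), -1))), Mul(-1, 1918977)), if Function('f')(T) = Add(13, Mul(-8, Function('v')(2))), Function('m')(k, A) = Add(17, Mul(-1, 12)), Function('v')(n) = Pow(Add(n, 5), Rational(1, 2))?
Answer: Add(-1918964, Mul(-8, Pow(7, Rational(1, 2)))) ≈ -1.9190e+6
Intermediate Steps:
Function('v')(n) = Pow(Add(5, n), Rational(1, 2))
Function('m')(k, A) = 5 (Function('m')(k, A) = Add(17, -12) = 5)
Function('f')(T) = Add(13, Mul(-8, Pow(7, Rational(1, 2)))) (Function('f')(T) = Add(13, Mul(-8, Pow(Add(5, 2), Rational(1, 2)))) = Add(13, Mul(-8, Pow(7, Rational(1, 2)))))
Add(Function('f')(Function('m')(Add(-4, Mul(-3, -5)), Pow(Add(-16, -39), -1))), Mul(-1, 1918977)) = Add(Add(13, Mul(-8, Pow(7, Rational(1, 2)))), Mul(-1, 1918977)) = Add(Add(13, Mul(-8, Pow(7, Rational(1, 2)))), -1918977) = Add(-1918964, Mul(-8, Pow(7, Rational(1, 2))))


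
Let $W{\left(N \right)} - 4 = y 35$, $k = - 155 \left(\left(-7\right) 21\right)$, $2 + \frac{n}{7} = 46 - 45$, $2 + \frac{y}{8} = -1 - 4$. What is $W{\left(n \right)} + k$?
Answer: $20829$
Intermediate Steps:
$y = -56$ ($y = -16 + 8 \left(-1 - 4\right) = -16 + 8 \left(-5\right) = -16 - 40 = -56$)
$n = -7$ ($n = -14 + 7 \left(46 - 45\right) = -14 + 7 \cdot 1 = -14 + 7 = -7$)
$k = 22785$ ($k = \left(-155\right) \left(-147\right) = 22785$)
$W{\left(N \right)} = -1956$ ($W{\left(N \right)} = 4 - 1960 = -1956$)
$W{\left(n \right)} + k = -1956 + 22785 = 20829$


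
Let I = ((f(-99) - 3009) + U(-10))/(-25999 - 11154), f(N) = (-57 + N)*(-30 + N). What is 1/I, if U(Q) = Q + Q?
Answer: -37153/17095 ≈ -2.1733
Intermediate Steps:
U(Q) = 2*Q
I = -17095/37153 (I = (((1710 + (-99)² - 87*(-99)) - 3009) + 2*(-10))/(-25999 - 11154) = (((1710 + 9801 + 8613) - 3009) - 20)/(-37153) = ((20124 - 3009) - 20)*(-1/37153) = (17115 - 20)*(-1/37153) = 17095*(-1/37153) = -17095/37153 ≈ -0.46012)
1/I = 1/(-17095/37153) = -37153/17095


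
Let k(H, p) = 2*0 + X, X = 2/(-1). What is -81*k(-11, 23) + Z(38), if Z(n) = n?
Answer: 200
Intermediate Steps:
X = -2 (X = 2*(-1) = -2)
k(H, p) = -2 (k(H, p) = 2*0 - 2 = 0 - 2 = -2)
-81*k(-11, 23) + Z(38) = -81*(-2) + 38 = 162 + 38 = 200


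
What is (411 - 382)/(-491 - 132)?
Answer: -29/623 ≈ -0.046549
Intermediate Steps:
(411 - 382)/(-491 - 132) = 29/(-623) = 29*(-1/623) = -29/623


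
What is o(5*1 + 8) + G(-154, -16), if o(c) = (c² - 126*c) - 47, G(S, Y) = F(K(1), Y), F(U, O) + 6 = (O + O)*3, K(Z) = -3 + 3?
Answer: -1618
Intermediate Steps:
K(Z) = 0
F(U, O) = -6 + 6*O (F(U, O) = -6 + (O + O)*3 = -6 + (2*O)*3 = -6 + 6*O)
G(S, Y) = -6 + 6*Y
o(c) = -47 + c² - 126*c
o(5*1 + 8) + G(-154, -16) = (-47 + (5*1 + 8)² - 126*(5*1 + 8)) + (-6 + 6*(-16)) = (-47 + (5 + 8)² - 126*(5 + 8)) + (-6 - 96) = (-47 + 13² - 126*13) - 102 = (-47 + 169 - 1638) - 102 = -1516 - 102 = -1618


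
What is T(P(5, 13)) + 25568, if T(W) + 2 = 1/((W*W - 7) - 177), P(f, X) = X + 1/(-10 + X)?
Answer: 1431687/56 ≈ 25566.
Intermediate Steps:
T(W) = -2 + 1/(-184 + W²) (T(W) = -2 + 1/((W*W - 7) - 177) = -2 + 1/((W² - 7) - 177) = -2 + 1/((-7 + W²) - 177) = -2 + 1/(-184 + W²))
T(P(5, 13)) + 25568 = (369 - 2*(1 + 13² - 10*13)²/(-10 + 13)²)/(-184 + ((1 + 13² - 10*13)/(-10 + 13))²) + 25568 = (369 - 2*(1 + 169 - 130)²/9)/(-184 + ((1 + 169 - 130)/3)²) + 25568 = (369 - 2*((⅓)*40)²)/(-184 + ((⅓)*40)²) + 25568 = (369 - 2*(40/3)²)/(-184 + (40/3)²) + 25568 = (369 - 2*1600/9)/(-184 + 1600/9) + 25568 = (369 - 3200/9)/(-56/9) + 25568 = -9/56*121/9 + 25568 = -121/56 + 25568 = 1431687/56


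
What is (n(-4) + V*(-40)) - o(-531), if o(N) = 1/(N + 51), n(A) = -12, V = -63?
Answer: 1203841/480 ≈ 2508.0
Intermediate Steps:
o(N) = 1/(51 + N)
(n(-4) + V*(-40)) - o(-531) = (-12 - 63*(-40)) - 1/(51 - 531) = (-12 + 2520) - 1/(-480) = 2508 - 1*(-1/480) = 2508 + 1/480 = 1203841/480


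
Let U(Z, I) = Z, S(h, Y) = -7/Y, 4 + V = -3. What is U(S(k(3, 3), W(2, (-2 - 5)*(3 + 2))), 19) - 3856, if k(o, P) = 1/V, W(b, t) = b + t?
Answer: -127241/33 ≈ -3855.8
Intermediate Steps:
V = -7 (V = -4 - 3 = -7)
k(o, P) = -⅐ (k(o, P) = 1/(-7) = -⅐)
U(S(k(3, 3), W(2, (-2 - 5)*(3 + 2))), 19) - 3856 = -7/(2 + (-2 - 5)*(3 + 2)) - 3856 = -7/(2 - 7*5) - 3856 = -7/(2 - 35) - 3856 = -7/(-33) - 3856 = -7*(-1/33) - 3856 = 7/33 - 3856 = -127241/33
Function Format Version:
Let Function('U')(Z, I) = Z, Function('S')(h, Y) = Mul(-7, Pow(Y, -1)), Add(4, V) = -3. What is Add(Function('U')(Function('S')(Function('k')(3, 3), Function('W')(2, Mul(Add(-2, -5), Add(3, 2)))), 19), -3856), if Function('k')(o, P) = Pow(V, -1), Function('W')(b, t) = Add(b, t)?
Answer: Rational(-127241, 33) ≈ -3855.8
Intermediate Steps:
V = -7 (V = Add(-4, -3) = -7)
Function('k')(o, P) = Rational(-1, 7) (Function('k')(o, P) = Pow(-7, -1) = Rational(-1, 7))
Add(Function('U')(Function('S')(Function('k')(3, 3), Function('W')(2, Mul(Add(-2, -5), Add(3, 2)))), 19), -3856) = Add(Mul(-7, Pow(Add(2, Mul(Add(-2, -5), Add(3, 2))), -1)), -3856) = Add(Mul(-7, Pow(Add(2, Mul(-7, 5)), -1)), -3856) = Add(Mul(-7, Pow(Add(2, -35), -1)), -3856) = Add(Mul(-7, Pow(-33, -1)), -3856) = Add(Mul(-7, Rational(-1, 33)), -3856) = Add(Rational(7, 33), -3856) = Rational(-127241, 33)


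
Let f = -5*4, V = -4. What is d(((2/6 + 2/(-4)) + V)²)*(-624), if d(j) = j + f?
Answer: 4940/3 ≈ 1646.7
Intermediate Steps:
f = -20
d(j) = -20 + j (d(j) = j - 20 = -20 + j)
d(((2/6 + 2/(-4)) + V)²)*(-624) = (-20 + ((2/6 + 2/(-4)) - 4)²)*(-624) = (-20 + ((2*(⅙) + 2*(-¼)) - 4)²)*(-624) = (-20 + ((⅓ - ½) - 4)²)*(-624) = (-20 + (-⅙ - 4)²)*(-624) = (-20 + (-25/6)²)*(-624) = (-20 + 625/36)*(-624) = -95/36*(-624) = 4940/3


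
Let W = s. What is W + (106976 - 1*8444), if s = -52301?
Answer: 46231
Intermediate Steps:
W = -52301
W + (106976 - 1*8444) = -52301 + (106976 - 1*8444) = -52301 + (106976 - 8444) = -52301 + 98532 = 46231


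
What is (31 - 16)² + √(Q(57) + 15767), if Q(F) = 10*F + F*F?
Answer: 225 + √19586 ≈ 364.95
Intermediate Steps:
Q(F) = F² + 10*F (Q(F) = 10*F + F² = F² + 10*F)
(31 - 16)² + √(Q(57) + 15767) = (31 - 16)² + √(57*(10 + 57) + 15767) = 15² + √(57*67 + 15767) = 225 + √(3819 + 15767) = 225 + √19586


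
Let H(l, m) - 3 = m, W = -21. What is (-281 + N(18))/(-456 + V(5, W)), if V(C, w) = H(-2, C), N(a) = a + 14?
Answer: 249/448 ≈ 0.55580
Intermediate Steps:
N(a) = 14 + a
H(l, m) = 3 + m
V(C, w) = 3 + C
(-281 + N(18))/(-456 + V(5, W)) = (-281 + (14 + 18))/(-456 + (3 + 5)) = (-281 + 32)/(-456 + 8) = -249/(-448) = -249*(-1/448) = 249/448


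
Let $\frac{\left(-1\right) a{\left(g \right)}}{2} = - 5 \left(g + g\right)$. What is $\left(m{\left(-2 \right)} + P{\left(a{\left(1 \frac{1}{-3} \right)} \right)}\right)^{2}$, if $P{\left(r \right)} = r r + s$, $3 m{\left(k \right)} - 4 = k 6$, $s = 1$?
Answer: $\frac{148225}{81} \approx 1829.9$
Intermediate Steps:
$a{\left(g \right)} = 20 g$ ($a{\left(g \right)} = - 2 \left(- 5 \left(g + g\right)\right) = - 2 \left(- 5 \cdot 2 g\right) = - 2 \left(- 10 g\right) = 20 g$)
$m{\left(k \right)} = \frac{4}{3} + 2 k$ ($m{\left(k \right)} = \frac{4}{3} + \frac{k 6}{3} = \frac{4}{3} + \frac{6 k}{3} = \frac{4}{3} + 2 k$)
$P{\left(r \right)} = 1 + r^{2}$ ($P{\left(r \right)} = r r + 1 = r^{2} + 1 = 1 + r^{2}$)
$\left(m{\left(-2 \right)} + P{\left(a{\left(1 \frac{1}{-3} \right)} \right)}\right)^{2} = \left(\left(\frac{4}{3} + 2 \left(-2\right)\right) + \left(1 + \left(20 \cdot 1 \frac{1}{-3}\right)^{2}\right)\right)^{2} = \left(\left(\frac{4}{3} - 4\right) + \left(1 + \left(20 \cdot 1 \left(- \frac{1}{3}\right)\right)^{2}\right)\right)^{2} = \left(- \frac{8}{3} + \left(1 + \left(20 \left(- \frac{1}{3}\right)\right)^{2}\right)\right)^{2} = \left(- \frac{8}{3} + \left(1 + \left(- \frac{20}{3}\right)^{2}\right)\right)^{2} = \left(- \frac{8}{3} + \left(1 + \frac{400}{9}\right)\right)^{2} = \left(- \frac{8}{3} + \frac{409}{9}\right)^{2} = \left(\frac{385}{9}\right)^{2} = \frac{148225}{81}$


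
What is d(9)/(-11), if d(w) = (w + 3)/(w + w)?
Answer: -2/33 ≈ -0.060606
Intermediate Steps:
d(w) = (3 + w)/(2*w) (d(w) = (3 + w)/((2*w)) = (3 + w)*(1/(2*w)) = (3 + w)/(2*w))
d(9)/(-11) = ((½)*(3 + 9)/9)/(-11) = ((½)*(⅑)*12)*(-1/11) = (⅔)*(-1/11) = -2/33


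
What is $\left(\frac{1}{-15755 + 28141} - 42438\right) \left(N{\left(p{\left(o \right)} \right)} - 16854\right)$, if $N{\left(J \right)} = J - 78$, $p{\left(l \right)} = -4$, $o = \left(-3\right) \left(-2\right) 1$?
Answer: $\frac{4451094683356}{6193} \approx 7.1873 \cdot 10^{8}$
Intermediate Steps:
$o = 6$ ($o = 6 \cdot 1 = 6$)
$N{\left(J \right)} = -78 + J$
$\left(\frac{1}{-15755 + 28141} - 42438\right) \left(N{\left(p{\left(o \right)} \right)} - 16854\right) = \left(\frac{1}{-15755 + 28141} - 42438\right) \left(\left(-78 - 4\right) - 16854\right) = \left(\frac{1}{12386} - 42438\right) \left(-82 - 16854\right) = \left(\frac{1}{12386} - 42438\right) \left(-16936\right) = \left(- \frac{525637067}{12386}\right) \left(-16936\right) = \frac{4451094683356}{6193}$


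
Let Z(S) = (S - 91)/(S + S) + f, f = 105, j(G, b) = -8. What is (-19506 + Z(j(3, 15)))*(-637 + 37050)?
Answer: -11299572921/16 ≈ -7.0622e+8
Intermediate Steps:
Z(S) = 105 + (-91 + S)/(2*S) (Z(S) = (S - 91)/(S + S) + 105 = (-91 + S)/((2*S)) + 105 = (-91 + S)*(1/(2*S)) + 105 = (-91 + S)/(2*S) + 105 = 105 + (-91 + S)/(2*S))
(-19506 + Z(j(3, 15)))*(-637 + 37050) = (-19506 + (1/2)*(-91 + 211*(-8))/(-8))*(-637 + 37050) = (-19506 + (1/2)*(-1/8)*(-91 - 1688))*36413 = (-19506 + (1/2)*(-1/8)*(-1779))*36413 = (-19506 + 1779/16)*36413 = -310317/16*36413 = -11299572921/16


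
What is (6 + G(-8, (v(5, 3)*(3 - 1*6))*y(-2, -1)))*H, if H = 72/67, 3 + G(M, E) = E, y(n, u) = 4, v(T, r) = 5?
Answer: -4104/67 ≈ -61.254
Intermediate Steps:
G(M, E) = -3 + E
H = 72/67 (H = 72*(1/67) = 72/67 ≈ 1.0746)
(6 + G(-8, (v(5, 3)*(3 - 1*6))*y(-2, -1)))*H = (6 + (-3 + (5*(3 - 1*6))*4))*(72/67) = (6 + (-3 + (5*(3 - 6))*4))*(72/67) = (6 + (-3 + (5*(-3))*4))*(72/67) = (6 + (-3 - 15*4))*(72/67) = (6 + (-3 - 60))*(72/67) = (6 - 63)*(72/67) = -57*72/67 = -4104/67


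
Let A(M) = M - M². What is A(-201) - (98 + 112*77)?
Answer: -49324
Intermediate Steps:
A(-201) - (98 + 112*77) = -201*(1 - 1*(-201)) - (98 + 112*77) = -201*(1 + 201) - (98 + 8624) = -201*202 - 1*8722 = -40602 - 8722 = -49324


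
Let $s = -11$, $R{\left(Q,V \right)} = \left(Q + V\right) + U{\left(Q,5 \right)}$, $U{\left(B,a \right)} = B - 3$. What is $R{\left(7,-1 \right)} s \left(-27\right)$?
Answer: $2970$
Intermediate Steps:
$U{\left(B,a \right)} = -3 + B$
$R{\left(Q,V \right)} = -3 + V + 2 Q$ ($R{\left(Q,V \right)} = \left(Q + V\right) + \left(-3 + Q\right) = -3 + V + 2 Q$)
$R{\left(7,-1 \right)} s \left(-27\right) = \left(-3 - 1 + 2 \cdot 7\right) \left(-11\right) \left(-27\right) = \left(-3 - 1 + 14\right) \left(-11\right) \left(-27\right) = 10 \left(-11\right) \left(-27\right) = \left(-110\right) \left(-27\right) = 2970$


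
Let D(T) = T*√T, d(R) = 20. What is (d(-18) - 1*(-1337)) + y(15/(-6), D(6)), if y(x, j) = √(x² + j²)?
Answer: 1357 + √889/2 ≈ 1371.9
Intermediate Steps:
D(T) = T^(3/2)
y(x, j) = √(j² + x²)
(d(-18) - 1*(-1337)) + y(15/(-6), D(6)) = (20 - 1*(-1337)) + √((6^(3/2))² + (15/(-6))²) = (20 + 1337) + √((6*√6)² + (15*(-⅙))²) = 1357 + √(216 + (-5/2)²) = 1357 + √(216 + 25/4) = 1357 + √(889/4) = 1357 + √889/2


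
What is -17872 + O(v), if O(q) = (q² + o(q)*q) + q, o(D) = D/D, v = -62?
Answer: -14152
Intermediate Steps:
o(D) = 1
O(q) = q² + 2*q (O(q) = (q² + 1*q) + q = (q² + q) + q = (q + q²) + q = q² + 2*q)
-17872 + O(v) = -17872 - 62*(2 - 62) = -17872 - 62*(-60) = -17872 + 3720 = -14152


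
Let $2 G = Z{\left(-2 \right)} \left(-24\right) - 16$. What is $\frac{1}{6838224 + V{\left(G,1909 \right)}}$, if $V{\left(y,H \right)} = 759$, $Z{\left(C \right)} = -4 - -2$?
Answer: $\frac{1}{6838983} \approx 1.4622 \cdot 10^{-7}$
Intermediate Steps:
$Z{\left(C \right)} = -2$ ($Z{\left(C \right)} = -4 + 2 = -2$)
$G = 16$ ($G = \frac{\left(-2\right) \left(-24\right) - 16}{2} = \frac{48 - 16}{2} = \frac{1}{2} \cdot 32 = 16$)
$\frac{1}{6838224 + V{\left(G,1909 \right)}} = \frac{1}{6838224 + 759} = \frac{1}{6838983}$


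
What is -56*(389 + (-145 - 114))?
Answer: -7280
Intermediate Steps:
-56*(389 + (-145 - 114)) = -56*(389 - 259) = -56*130 = -7280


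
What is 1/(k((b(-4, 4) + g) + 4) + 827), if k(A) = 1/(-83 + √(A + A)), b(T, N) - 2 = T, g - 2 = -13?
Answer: 952001/787293387 + I*√2/1574586774 ≈ 0.0012092 + 8.9815e-10*I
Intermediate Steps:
g = -11 (g = 2 - 13 = -11)
b(T, N) = 2 + T
k(A) = 1/(-83 + √2*√A) (k(A) = 1/(-83 + √(2*A)) = 1/(-83 + √2*√A))
1/(k((b(-4, 4) + g) + 4) + 827) = 1/(1/(-83 + √2*√(((2 - 4) - 11) + 4)) + 827) = 1/(1/(-83 + √2*√((-2 - 11) + 4)) + 827) = 1/(1/(-83 + √2*√(-13 + 4)) + 827) = 1/(1/(-83 + √2*√(-9)) + 827) = 1/(1/(-83 + √2*(3*I)) + 827) = 1/(1/(-83 + 3*I*√2) + 827) = 1/(827 + 1/(-83 + 3*I*√2))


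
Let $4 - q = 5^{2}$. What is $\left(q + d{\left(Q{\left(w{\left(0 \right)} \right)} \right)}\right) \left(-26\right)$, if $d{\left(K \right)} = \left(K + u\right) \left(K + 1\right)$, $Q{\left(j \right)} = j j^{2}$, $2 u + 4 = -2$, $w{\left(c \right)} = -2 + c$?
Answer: $-1456$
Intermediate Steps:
$u = -3$ ($u = -2 + \frac{1}{2} \left(-2\right) = -2 - 1 = -3$)
$Q{\left(j \right)} = j^{3}$
$d{\left(K \right)} = \left(1 + K\right) \left(-3 + K\right)$ ($d{\left(K \right)} = \left(K - 3\right) \left(K + 1\right) = \left(-3 + K\right) \left(1 + K\right) = \left(1 + K\right) \left(-3 + K\right)$)
$q = -21$ ($q = 4 - 5^{2} = 4 - 25 = -21$)
$\left(q + d{\left(Q{\left(w{\left(0 \right)} \right)} \right)}\right) \left(-26\right) = \left(-21 - \left(3 - \left(-2 + 0\right)^{6} + 2 \left(-2 + 0\right)^{3}\right)\right) \left(-26\right) = \left(-21 - \left(3 - 64 - 16\right)\right) \left(-26\right) = \left(-21 - \left(-13 - 64\right)\right) \left(-26\right) = \left(-21 + \left(-3 + 64 + 16\right)\right) \left(-26\right) = \left(-21 + 77\right) \left(-26\right) = 56 \left(-26\right) = -1456$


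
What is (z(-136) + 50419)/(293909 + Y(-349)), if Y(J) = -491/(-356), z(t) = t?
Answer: 5966916/34877365 ≈ 0.17108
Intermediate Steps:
Y(J) = 491/356 (Y(J) = -491*(-1/356) = 491/356)
(z(-136) + 50419)/(293909 + Y(-349)) = (-136 + 50419)/(293909 + 491/356) = 50283/(104632095/356) = 50283*(356/104632095) = 5966916/34877365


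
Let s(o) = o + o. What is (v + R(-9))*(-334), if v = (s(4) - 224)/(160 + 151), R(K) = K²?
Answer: -8341650/311 ≈ -26822.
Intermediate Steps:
s(o) = 2*o
v = -216/311 (v = (2*4 - 224)/(160 + 151) = (8 - 224)/311 = -216*1/311 = -216/311 ≈ -0.69453)
(v + R(-9))*(-334) = (-216/311 + (-9)²)*(-334) = (-216/311 + 81)*(-334) = (24975/311)*(-334) = -8341650/311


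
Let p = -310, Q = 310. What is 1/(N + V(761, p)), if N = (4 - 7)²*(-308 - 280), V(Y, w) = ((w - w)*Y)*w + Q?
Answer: -1/4982 ≈ -0.00020072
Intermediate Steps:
V(Y, w) = 310 (V(Y, w) = ((w - w)*Y)*w + 310 = (0*Y)*w + 310 = 0*w + 310 = 0 + 310 = 310)
N = -5292 (N = (-3)²*(-588) = 9*(-588) = -5292)
1/(N + V(761, p)) = 1/(-5292 + 310) = 1/(-4982) = -1/4982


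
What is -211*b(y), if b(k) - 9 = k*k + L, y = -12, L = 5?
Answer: -33338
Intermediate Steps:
b(k) = 14 + k² (b(k) = 9 + (k*k + 5) = 9 + (k² + 5) = 9 + (5 + k²) = 14 + k²)
-211*b(y) = -211*(14 + (-12)²) = -211*(14 + 144) = -211*158 = -33338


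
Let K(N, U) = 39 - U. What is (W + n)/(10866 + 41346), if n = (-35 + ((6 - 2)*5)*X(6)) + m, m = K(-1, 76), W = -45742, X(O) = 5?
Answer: -401/458 ≈ -0.87555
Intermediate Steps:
m = -37 (m = 39 - 1*76 = 39 - 76 = -37)
n = 28 (n = (-35 + ((6 - 2)*5)*5) - 37 = (-35 + (4*5)*5) - 37 = (-35 + 20*5) - 37 = (-35 + 100) - 37 = 65 - 37 = 28)
(W + n)/(10866 + 41346) = (-45742 + 28)/(10866 + 41346) = -45714/52212 = -45714*1/52212 = -401/458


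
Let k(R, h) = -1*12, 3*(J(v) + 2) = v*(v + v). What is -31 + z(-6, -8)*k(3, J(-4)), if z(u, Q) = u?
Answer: 41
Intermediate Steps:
J(v) = -2 + 2*v²/3 (J(v) = -2 + (v*(v + v))/3 = -2 + (v*(2*v))/3 = -2 + (2*v²)/3 = -2 + 2*v²/3)
k(R, h) = -12
-31 + z(-6, -8)*k(3, J(-4)) = -31 - 6*(-12) = -31 + 72 = 41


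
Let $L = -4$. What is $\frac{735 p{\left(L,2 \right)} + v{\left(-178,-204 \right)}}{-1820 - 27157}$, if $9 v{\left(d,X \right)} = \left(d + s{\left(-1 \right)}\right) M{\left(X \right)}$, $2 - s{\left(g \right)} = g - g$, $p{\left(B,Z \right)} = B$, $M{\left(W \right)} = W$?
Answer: $- \frac{3148}{86931} \approx -0.036213$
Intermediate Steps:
$s{\left(g \right)} = 2$ ($s{\left(g \right)} = 2 - \left(g - g\right) = 2 - 0 = 2 + 0 = 2$)
$v{\left(d,X \right)} = \frac{X \left(2 + d\right)}{9}$ ($v{\left(d,X \right)} = \frac{\left(d + 2\right) X}{9} = \frac{\left(2 + d\right) X}{9} = \frac{X \left(2 + d\right)}{9}$)
$\frac{735 p{\left(L,2 \right)} + v{\left(-178,-204 \right)}}{-1820 - 27157} = \frac{735 \left(-4\right) + \frac{1}{9} \left(-204\right) \left(2 - 178\right)}{-1820 - 27157} = \frac{-2940 + \frac{1}{9} \left(-204\right) \left(-176\right)}{-28977} = \left(-2940 + \frac{11968}{3}\right) \left(- \frac{1}{28977}\right) = \frac{3148}{3} \left(- \frac{1}{28977}\right) = - \frac{3148}{86931}$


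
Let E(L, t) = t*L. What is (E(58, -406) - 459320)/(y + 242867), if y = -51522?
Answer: -482868/191345 ≈ -2.5235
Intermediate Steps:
E(L, t) = L*t
(E(58, -406) - 459320)/(y + 242867) = (58*(-406) - 459320)/(-51522 + 242867) = (-23548 - 459320)/191345 = -482868*1/191345 = -482868/191345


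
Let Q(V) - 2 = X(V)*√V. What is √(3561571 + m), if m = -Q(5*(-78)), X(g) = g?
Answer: √(3561569 + 390*I*√390) ≈ 1887.2 + 2.041*I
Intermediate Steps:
Q(V) = 2 + V^(3/2) (Q(V) = 2 + V*√V = 2 + V^(3/2))
m = -2 + 390*I*√390 (m = -(2 + (5*(-78))^(3/2)) = -(2 + (-390)^(3/2)) = -(2 - 390*I*√390) = -2 + 390*I*√390 ≈ -2.0 + 7701.9*I)
√(3561571 + m) = √(3561571 + (-2 + 390*I*√390)) = √(3561569 + 390*I*√390)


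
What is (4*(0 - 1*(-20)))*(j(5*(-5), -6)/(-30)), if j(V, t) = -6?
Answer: 16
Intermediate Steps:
(4*(0 - 1*(-20)))*(j(5*(-5), -6)/(-30)) = (4*(0 - 1*(-20)))*(-6/(-30)) = (4*(0 + 20))*(-6*(-1/30)) = (4*20)*(⅕) = 80*(⅕) = 16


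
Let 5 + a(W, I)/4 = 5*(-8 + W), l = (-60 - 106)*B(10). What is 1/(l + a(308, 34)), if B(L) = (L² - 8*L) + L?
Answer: 1/1000 ≈ 0.0010000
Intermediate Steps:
B(L) = L² - 7*L
l = -4980 (l = (-60 - 106)*(10*(-7 + 10)) = -1660*3 = -166*30 = -4980)
a(W, I) = -180 + 20*W (a(W, I) = -20 + 4*(5*(-8 + W)) = -20 + 4*(-40 + 5*W) = -20 + (-160 + 20*W) = -180 + 20*W)
1/(l + a(308, 34)) = 1/(-4980 + (-180 + 20*308)) = 1/(-4980 + (-180 + 6160)) = 1/(-4980 + 5980) = 1/1000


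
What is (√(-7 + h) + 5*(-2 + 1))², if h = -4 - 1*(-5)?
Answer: (-5 + I*√6)² ≈ 19.0 - 24.495*I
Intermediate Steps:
h = 1 (h = -4 + 5 = 1)
(√(-7 + h) + 5*(-2 + 1))² = (√(-7 + 1) + 5*(-2 + 1))² = (√(-6) + 5*(-1))² = (I*√6 - 5)² = (-5 + I*√6)²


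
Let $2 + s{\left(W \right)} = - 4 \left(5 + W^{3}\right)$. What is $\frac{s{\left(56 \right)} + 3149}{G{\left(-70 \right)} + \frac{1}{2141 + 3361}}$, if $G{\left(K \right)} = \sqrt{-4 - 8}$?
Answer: $\frac{3847752174 i}{- i + 11004 \sqrt{3}} \approx -10.592 + 2.0188 \cdot 10^{5} i$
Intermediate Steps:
$s{\left(W \right)} = -22 - 4 W^{3}$ ($s{\left(W \right)} = -2 - 4 \left(5 + W^{3}\right) = -2 - \left(20 + 4 W^{3}\right) = -22 - 4 W^{3}$)
$G{\left(K \right)} = 2 i \sqrt{3}$ ($G{\left(K \right)} = \sqrt{-12} = 2 i \sqrt{3}$)
$\frac{s{\left(56 \right)} + 3149}{G{\left(-70 \right)} + \frac{1}{2141 + 3361}} = \frac{\left(-22 - 4 \cdot 56^{3}\right) + 3149}{2 i \sqrt{3} + \frac{1}{2141 + 3361}} = \frac{\left(-22 - 702464\right) + 3149}{2 i \sqrt{3} + \frac{1}{5502}} = \frac{-702486 + 3149}{\frac{1}{5502} + 2 i \sqrt{3}} = - \frac{699337}{\frac{1}{5502} + 2 i \sqrt{3}}$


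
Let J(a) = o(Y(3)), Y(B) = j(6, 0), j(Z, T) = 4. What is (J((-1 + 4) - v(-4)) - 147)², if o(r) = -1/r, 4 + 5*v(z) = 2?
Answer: 346921/16 ≈ 21683.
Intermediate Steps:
v(z) = -⅖ (v(z) = -⅘ + (⅕)*2 = -⅘ + ⅖ = -⅖)
Y(B) = 4
J(a) = -¼ (J(a) = -1/4 = -1*¼ = -¼)
(J((-1 + 4) - v(-4)) - 147)² = (-¼ - 147)² = (-589/4)² = 346921/16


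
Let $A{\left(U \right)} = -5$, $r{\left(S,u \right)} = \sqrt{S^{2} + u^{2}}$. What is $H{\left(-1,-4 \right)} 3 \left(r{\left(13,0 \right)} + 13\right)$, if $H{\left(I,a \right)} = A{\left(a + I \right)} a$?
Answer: $1560$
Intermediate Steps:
$H{\left(I,a \right)} = - 5 a$
$H{\left(-1,-4 \right)} 3 \left(r{\left(13,0 \right)} + 13\right) = \left(-5\right) \left(-4\right) 3 \left(\sqrt{13^{2} + 0^{2}} + 13\right) = 20 \cdot 3 \left(\sqrt{169 + 0} + 13\right) = 60 \left(\sqrt{169} + 13\right) = 60 \left(13 + 13\right) = 60 \cdot 26 = 1560$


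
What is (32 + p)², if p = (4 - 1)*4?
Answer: 1936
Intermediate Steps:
p = 12 (p = 3*4 = 12)
(32 + p)² = (32 + 12)² = 44² = 1936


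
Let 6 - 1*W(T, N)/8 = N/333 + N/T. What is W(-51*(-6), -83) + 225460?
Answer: 1276624360/5661 ≈ 2.2551e+5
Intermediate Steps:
W(T, N) = 48 - 8*N/333 - 8*N/T (W(T, N) = 48 - 8*(N/333 + N/T) = 48 + (-8*N/333 - 8*N/T) = 48 - 8*N/333 - 8*N/T)
W(-51*(-6), -83) + 225460 = (48 - 8/333*(-83) - 8*(-83)/(-51*(-6))) + 225460 = (48 + 664/333 - 8*(-83)/306) + 225460 = (48 + 664/333 - 8*(-83)*1/306) + 225460 = (48 + 664/333 + 332/153) + 225460 = 295300/5661 + 225460 = 1276624360/5661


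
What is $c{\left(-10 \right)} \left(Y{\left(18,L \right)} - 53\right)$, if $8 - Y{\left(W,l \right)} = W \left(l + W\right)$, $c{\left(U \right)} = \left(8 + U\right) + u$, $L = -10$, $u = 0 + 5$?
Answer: $-567$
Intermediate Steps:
$u = 5$
$c{\left(U \right)} = 13 + U$ ($c{\left(U \right)} = \left(8 + U\right) + 5 = 13 + U$)
$Y{\left(W,l \right)} = 8 - W \left(W + l\right)$ ($Y{\left(W,l \right)} = 8 - W \left(l + W\right) = 8 - W \left(W + l\right)$)
$c{\left(-10 \right)} \left(Y{\left(18,L \right)} - 53\right) = \left(13 - 10\right) \left(\left(8 - 18^{2} - 18 \left(-10\right)\right) - 53\right) = 3 \left(\left(8 - 324 + 180\right) - 53\right) = 3 \left(-136 - 53\right) = 3 \left(-189\right) = -567$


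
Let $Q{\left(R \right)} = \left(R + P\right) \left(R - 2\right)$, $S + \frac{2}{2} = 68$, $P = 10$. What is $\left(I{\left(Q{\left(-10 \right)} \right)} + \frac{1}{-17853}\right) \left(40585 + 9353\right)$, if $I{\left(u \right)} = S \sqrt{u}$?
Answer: $- \frac{16646}{5951} \approx -2.7972$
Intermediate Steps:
$S = 67$ ($S = -1 + 68 = 67$)
$Q{\left(R \right)} = \left(-2 + R\right) \left(10 + R\right)$ ($Q{\left(R \right)} = \left(R + 10\right) \left(R - 2\right) = \left(10 + R\right) \left(-2 + R\right) = \left(-2 + R\right) \left(10 + R\right)$)
$I{\left(u \right)} = 67 \sqrt{u}$
$\left(I{\left(Q{\left(-10 \right)} \right)} + \frac{1}{-17853}\right) \left(40585 + 9353\right) = \left(67 \sqrt{-20 + \left(-10\right)^{2} + 8 \left(-10\right)} + \frac{1}{-17853}\right) \left(40585 + 9353\right) = \left(67 \sqrt{-20 + 100 - 80} - \frac{1}{17853}\right) 49938 = \left(67 \sqrt{0} - \frac{1}{17853}\right) 49938 = \left(67 \cdot 0 - \frac{1}{17853}\right) 49938 = \left(0 - \frac{1}{17853}\right) 49938 = \left(- \frac{1}{17853}\right) 49938 = - \frac{16646}{5951}$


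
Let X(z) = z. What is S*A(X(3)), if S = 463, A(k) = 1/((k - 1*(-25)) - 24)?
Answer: 463/4 ≈ 115.75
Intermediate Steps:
A(k) = 1/(1 + k) (A(k) = 1/((k + 25) - 24) = 1/((25 + k) - 24) = 1/(1 + k))
S*A(X(3)) = 463/(1 + 3) = 463/4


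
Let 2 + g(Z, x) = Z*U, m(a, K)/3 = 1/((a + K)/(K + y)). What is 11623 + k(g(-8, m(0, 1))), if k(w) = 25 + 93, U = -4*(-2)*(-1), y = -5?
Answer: 11741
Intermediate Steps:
U = -8 (U = 8*(-1) = -8)
m(a, K) = 3*(-5 + K)/(K + a) (m(a, K) = 3/(((a + K)/(K - 5))) = 3/(((K + a)/(-5 + K))) = 3*((-5 + K)/(K + a)) = 3*(-5 + K)/(K + a))
g(Z, x) = -2 - 8*Z (g(Z, x) = -2 + Z*(-8) = -2 - 8*Z)
k(w) = 118
11623 + k(g(-8, m(0, 1))) = 11623 + 118 = 11741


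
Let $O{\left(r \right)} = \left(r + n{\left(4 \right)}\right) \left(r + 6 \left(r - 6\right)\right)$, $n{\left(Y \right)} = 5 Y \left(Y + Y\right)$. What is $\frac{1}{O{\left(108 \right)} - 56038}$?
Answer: $\frac{1}{136922} \approx 7.3034 \cdot 10^{-6}$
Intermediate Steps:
$n{\left(Y \right)} = 10 Y^{2}$ ($n{\left(Y \right)} = 5 Y 2 Y = 10 Y^{2}$)
$O{\left(r \right)} = \left(-36 + 7 r\right) \left(160 + r\right)$ ($O{\left(r \right)} = \left(r + 10 \cdot 4^{2}\right) \left(r + 6 \left(r - 6\right)\right) = \left(r + 10 \cdot 16\right) \left(r + 6 \left(-6 + r\right)\right) = \left(r + 160\right) \left(r + \left(-36 + 6 r\right)\right) = \left(160 + r\right) \left(-36 + 7 r\right) = \left(-36 + 7 r\right) \left(160 + r\right)$)
$\frac{1}{O{\left(108 \right)} - 56038} = \frac{1}{\left(-5760 + 7 \cdot 108^{2} + 1084 \cdot 108\right) - 56038} = \frac{1}{\left(-5760 + 7 \cdot 11664 + 117072\right) - 56038} = \frac{1}{\left(-5760 + 81648 + 117072\right) - 56038} = \frac{1}{192960 - 56038} = \frac{1}{136922}$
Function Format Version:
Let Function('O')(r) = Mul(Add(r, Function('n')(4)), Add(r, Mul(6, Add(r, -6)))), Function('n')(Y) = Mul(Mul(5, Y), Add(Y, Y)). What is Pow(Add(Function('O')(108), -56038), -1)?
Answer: Rational(1, 136922) ≈ 7.3034e-6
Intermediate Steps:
Function('n')(Y) = Mul(10, Pow(Y, 2)) (Function('n')(Y) = Mul(Mul(5, Y), Mul(2, Y)) = Mul(10, Pow(Y, 2)))
Function('O')(r) = Mul(Add(-36, Mul(7, r)), Add(160, r)) (Function('O')(r) = Mul(Add(r, Mul(10, Pow(4, 2))), Add(r, Mul(6, Add(r, -6)))) = Mul(Add(r, Mul(10, 16)), Add(r, Mul(6, Add(-6, r)))) = Mul(Add(r, 160), Add(r, Add(-36, Mul(6, r)))) = Mul(Add(160, r), Add(-36, Mul(7, r))) = Mul(Add(-36, Mul(7, r)), Add(160, r)))
Pow(Add(Function('O')(108), -56038), -1) = Pow(Add(Add(-5760, Mul(7, Pow(108, 2)), Mul(1084, 108)), -56038), -1) = Pow(Add(Add(-5760, Mul(7, 11664), 117072), -56038), -1) = Pow(Add(Add(-5760, 81648, 117072), -56038), -1) = Pow(Add(192960, -56038), -1) = Pow(136922, -1) = Rational(1, 136922)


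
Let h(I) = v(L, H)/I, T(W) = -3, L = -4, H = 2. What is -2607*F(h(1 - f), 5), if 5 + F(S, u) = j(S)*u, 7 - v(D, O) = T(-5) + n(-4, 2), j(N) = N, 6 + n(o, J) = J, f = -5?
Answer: -17380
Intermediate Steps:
n(o, J) = -6 + J
v(D, O) = 14 (v(D, O) = 7 - (-3 + (-6 + 2)) = 7 - (-3 - 4) = 7 - 1*(-7) = 7 + 7 = 14)
h(I) = 14/I
F(S, u) = -5 + S*u
-2607*F(h(1 - f), 5) = -2607*(-5 + (14/(1 - 1*(-5)))*5) = -2607*(-5 + (14/(1 + 5))*5) = -2607*(-5 + (14/6)*5) = -2607*(-5 + (14*(⅙))*5) = -2607*(-5 + (7/3)*5) = -2607*(-5 + 35/3) = -2607*20/3 = -17380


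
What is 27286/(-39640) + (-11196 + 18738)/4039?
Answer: 94378363/80052980 ≈ 1.1789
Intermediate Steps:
27286/(-39640) + (-11196 + 18738)/4039 = 27286*(-1/39640) + 7542*(1/4039) = -13643/19820 + 7542/4039 = 94378363/80052980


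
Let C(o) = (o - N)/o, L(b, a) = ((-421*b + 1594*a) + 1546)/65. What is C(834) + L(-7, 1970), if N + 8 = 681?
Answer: 2622667747/54210 ≈ 48380.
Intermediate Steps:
N = 673 (N = -8 + 681 = 673)
L(b, a) = 1546/65 - 421*b/65 + 1594*a/65 (L(b, a) = (1546 - 421*b + 1594*a)*(1/65) = 1546/65 - 421*b/65 + 1594*a/65)
C(o) = (-673 + o)/o (C(o) = (o - 1*673)/o = (o - 673)/o = (-673 + o)/o)
C(834) + L(-7, 1970) = (-673 + 834)/834 + (1546/65 - 421/65*(-7) + (1594/65)*1970) = (1/834)*161 + (1546/65 + 2947/65 + 628036/13) = 161/834 + 3144673/65 = 2622667747/54210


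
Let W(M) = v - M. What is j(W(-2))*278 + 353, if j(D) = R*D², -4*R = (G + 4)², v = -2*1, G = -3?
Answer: 353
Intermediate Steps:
v = -2
W(M) = -2 - M
R = -¼ (R = -(-3 + 4)²/4 = -¼*1² = -¼*1 = -¼ ≈ -0.25000)
j(D) = -D²/4
j(W(-2))*278 + 353 = -(-2 - 1*(-2))²/4*278 + 353 = -(-2 + 2)²/4*278 + 353 = -¼*0²*278 + 353 = -¼*0*278 + 353 = 0*278 + 353 = 0 + 353 = 353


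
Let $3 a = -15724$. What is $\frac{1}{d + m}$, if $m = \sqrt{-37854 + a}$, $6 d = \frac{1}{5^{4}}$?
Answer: $\frac{3750}{606028125001} - \frac{4687500 i \sqrt{387858}}{606028125001} \approx 6.1878 \cdot 10^{-9} - 0.0048171 i$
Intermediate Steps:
$a = - \frac{15724}{3}$ ($a = \frac{1}{3} \left(-15724\right) = - \frac{15724}{3} \approx -5241.3$)
$d = \frac{1}{3750}$ ($d = \frac{1}{6 \cdot 5^{4}} = \frac{1}{6 \cdot 625} = \frac{1}{6} \cdot \frac{1}{625} = \frac{1}{3750} \approx 0.00026667$)
$m = \frac{i \sqrt{387858}}{3}$ ($m = \sqrt{-37854 - \frac{15724}{3}} = \sqrt{- \frac{129286}{3}} = \frac{i \sqrt{387858}}{3} \approx 207.59 i$)
$\frac{1}{d + m} = \frac{1}{\frac{1}{3750} + \frac{i \sqrt{387858}}{3}}$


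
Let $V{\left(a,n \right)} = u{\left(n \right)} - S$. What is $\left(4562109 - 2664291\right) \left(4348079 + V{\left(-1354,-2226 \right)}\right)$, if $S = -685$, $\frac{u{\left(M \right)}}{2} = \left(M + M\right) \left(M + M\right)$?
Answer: $83483821990296$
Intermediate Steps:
$u{\left(M \right)} = 8 M^{2}$ ($u{\left(M \right)} = 2 \left(M + M\right) \left(M + M\right) = 2 \cdot 2 M 2 M = 2 \cdot 4 M^{2} = 8 M^{2}$)
$V{\left(a,n \right)} = 685 + 8 n^{2}$ ($V{\left(a,n \right)} = 8 n^{2} - -685 = 8 n^{2} + 685 = 685 + 8 n^{2}$)
$\left(4562109 - 2664291\right) \left(4348079 + V{\left(-1354,-2226 \right)}\right) = \left(4562109 - 2664291\right) \left(4348079 + \left(685 + 8 \left(-2226\right)^{2}\right)\right) = 1897818 \left(4348079 + \left(685 + 8 \cdot 4955076\right)\right) = 1897818 \left(4348079 + \left(685 + 39640608\right)\right) = 1897818 \left(4348079 + 39641293\right) = 1897818 \cdot 43989372 = 83483821990296$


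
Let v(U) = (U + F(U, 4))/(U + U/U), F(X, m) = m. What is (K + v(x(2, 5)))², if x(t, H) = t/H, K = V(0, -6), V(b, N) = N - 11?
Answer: 9409/49 ≈ 192.02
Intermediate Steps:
V(b, N) = -11 + N
K = -17 (K = -11 - 6 = -17)
v(U) = (4 + U)/(1 + U) (v(U) = (U + 4)/(U + U/U) = (4 + U)/(U + 1) = (4 + U)/(1 + U))
(K + v(x(2, 5)))² = (-17 + (4 + 2/5)/(1 + 2/5))² = (-17 + (4 + 2*(⅕))/(1 + 2*(⅕)))² = (-17 + (4 + ⅖)/(1 + ⅖))² = (-17 + (22/5)/(7/5))² = (-17 + (5/7)*(22/5))² = (-17 + 22/7)² = (-97/7)² = 9409/49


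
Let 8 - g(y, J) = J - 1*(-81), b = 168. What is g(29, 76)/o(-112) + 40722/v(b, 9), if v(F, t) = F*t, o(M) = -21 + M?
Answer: 134317/4788 ≈ 28.053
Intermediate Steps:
g(y, J) = -73 - J (g(y, J) = 8 - (J - 1*(-81)) = 8 - (J + 81) = 8 - (81 + J) = 8 + (-81 - J) = -73 - J)
g(29, 76)/o(-112) + 40722/v(b, 9) = (-73 - 1*76)/(-21 - 112) + 40722/((168*9)) = (-73 - 76)/(-133) + 40722/1512 = -149*(-1/133) + 40722*(1/1512) = 149/133 + 6787/252 = 134317/4788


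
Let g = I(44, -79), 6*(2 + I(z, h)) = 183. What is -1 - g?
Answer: -59/2 ≈ -29.500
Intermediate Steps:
I(z, h) = 57/2 (I(z, h) = -2 + (1/6)*183 = -2 + 61/2 = 57/2)
g = 57/2 ≈ 28.500
-1 - g = -1 - 1*57/2 = -1 - 57/2 = -59/2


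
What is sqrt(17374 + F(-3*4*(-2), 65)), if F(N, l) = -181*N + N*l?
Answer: sqrt(14590) ≈ 120.79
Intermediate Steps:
sqrt(17374 + F(-3*4*(-2), 65)) = sqrt(17374 + (-3*4*(-2))*(-181 + 65)) = sqrt(17374 - 12*(-2)*(-116)) = sqrt(17374 + 24*(-116)) = sqrt(17374 - 2784) = sqrt(14590)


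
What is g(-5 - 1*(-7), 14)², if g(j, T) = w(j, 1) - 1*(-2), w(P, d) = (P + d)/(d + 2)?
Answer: 9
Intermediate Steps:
w(P, d) = (P + d)/(2 + d)
g(j, T) = 7/3 + j/3 (g(j, T) = (j + 1)/(2 + 1) - 1*(-2) = (1 + j)/3 + 2 = (⅓ + j/3) + 2 = 7/3 + j/3)
g(-5 - 1*(-7), 14)² = (7/3 + (-5 - 1*(-7))/3)² = (7/3 + (-5 + 7)/3)² = (7/3 + (⅓)*2)² = (7/3 + ⅔)² = 3² = 9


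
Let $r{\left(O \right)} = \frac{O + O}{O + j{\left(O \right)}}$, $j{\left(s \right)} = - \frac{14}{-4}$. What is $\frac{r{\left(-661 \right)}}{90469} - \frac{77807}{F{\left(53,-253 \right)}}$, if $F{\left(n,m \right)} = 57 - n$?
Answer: $- \frac{9256444739569}{475866940} \approx -19452.0$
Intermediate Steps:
$j{\left(s \right)} = \frac{7}{2}$ ($j{\left(s \right)} = \left(-14\right) \left(- \frac{1}{4}\right) = \frac{7}{2}$)
$r{\left(O \right)} = \frac{2 O}{\frac{7}{2} + O}$ ($r{\left(O \right)} = \frac{O + O}{O + \frac{7}{2}} = \frac{2 O}{\frac{7}{2} + O}$)
$\frac{r{\left(-661 \right)}}{90469} - \frac{77807}{F{\left(53,-253 \right)}} = \frac{4 \left(-661\right) \frac{1}{7 + 2 \left(-661\right)}}{90469} - \frac{77807}{57 - 53} = 4 \left(-661\right) \frac{1}{7 - 1322} \cdot \frac{1}{90469} - \frac{77807}{57 - 53} = 4 \left(-661\right) \frac{1}{-1315} \cdot \frac{1}{90469} - \frac{77807}{4} = 4 \left(-661\right) \left(- \frac{1}{1315}\right) \frac{1}{90469} - \frac{77807}{4} = \frac{2644}{1315} \cdot \frac{1}{90469} - \frac{77807}{4} = \frac{2644}{118966735} - \frac{77807}{4} = - \frac{9256444739569}{475866940}$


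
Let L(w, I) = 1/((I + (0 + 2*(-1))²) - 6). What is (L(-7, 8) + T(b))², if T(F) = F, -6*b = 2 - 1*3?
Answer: ⅑ ≈ 0.11111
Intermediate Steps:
b = ⅙ (b = -(2 - 1*3)/6 = -(2 - 3)/6 = -⅙*(-1) = ⅙ ≈ 0.16667)
L(w, I) = 1/(-2 + I) (L(w, I) = 1/((I + (0 - 2)²) - 6) = 1/((I + (-2)²) - 6) = 1/((I + 4) - 6) = 1/((4 + I) - 6) = 1/(-2 + I))
(L(-7, 8) + T(b))² = (1/(-2 + 8) + ⅙)² = (1/6 + ⅙)² = (⅙ + ⅙)² = (⅓)² = ⅑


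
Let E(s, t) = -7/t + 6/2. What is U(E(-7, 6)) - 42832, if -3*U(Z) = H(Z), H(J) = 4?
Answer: -128500/3 ≈ -42833.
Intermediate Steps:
E(s, t) = 3 - 7/t (E(s, t) = -7/t + 6*(½) = -7/t + 3 = 3 - 7/t)
U(Z) = -4/3 (U(Z) = -⅓*4 = -4/3)
U(E(-7, 6)) - 42832 = -4/3 - 42832 = -128500/3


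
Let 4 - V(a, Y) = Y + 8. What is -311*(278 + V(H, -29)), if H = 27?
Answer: -94233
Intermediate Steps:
V(a, Y) = -4 - Y (V(a, Y) = 4 - (Y + 8) = 4 - (8 + Y) = 4 + (-8 - Y) = -4 - Y)
-311*(278 + V(H, -29)) = -311*(278 + (-4 - 1*(-29))) = -311*(278 + (-4 + 29)) = -311*(278 + 25) = -311*303 = -94233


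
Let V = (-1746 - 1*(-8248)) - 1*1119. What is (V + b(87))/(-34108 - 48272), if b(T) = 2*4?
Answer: -1797/27460 ≈ -0.065441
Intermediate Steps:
V = 5383 (V = (-1746 + 8248) - 1119 = 6502 - 1119 = 5383)
b(T) = 8
(V + b(87))/(-34108 - 48272) = (5383 + 8)/(-34108 - 48272) = 5391/(-82380) = 5391*(-1/82380) = -1797/27460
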